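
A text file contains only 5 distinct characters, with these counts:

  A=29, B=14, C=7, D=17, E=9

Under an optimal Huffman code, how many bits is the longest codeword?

3

Merge the two lowest-weight nodes at each step:
merge C(7) and E(9): 16
merge B(14) and 16: 30
merge D(17) and A(29): 46
merge 30 and 46: 76
The rarest symbols sit at the bottom; the longest codeword is 3 bits.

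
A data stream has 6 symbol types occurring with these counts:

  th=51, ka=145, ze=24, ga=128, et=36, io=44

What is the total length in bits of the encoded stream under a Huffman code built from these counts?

Build the Huffman tree bottom-up:
combine ze(24), et(36) → 60
combine io(44), th(51) → 95
combine 60, 95 → 155
combine ga(128), ka(145) → 273
combine 155, 273 → 428
Each symbol's bit-cost is frequency × depth; summing gives 1011 bits (equivalently 60 + 95 + 155 + 273 + 428).

1011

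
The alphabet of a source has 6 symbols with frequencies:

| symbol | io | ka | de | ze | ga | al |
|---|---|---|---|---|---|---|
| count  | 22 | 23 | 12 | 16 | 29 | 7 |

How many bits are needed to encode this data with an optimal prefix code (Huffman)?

272

Greedily combine the two least-frequent nodes:
combine al(7), de(12) → 19
combine ze(16), 19 → 35
combine io(22), ka(23) → 45
combine ga(29), 35 → 64
combine 45, 64 → 109
Total encoded bits = sum of merged weights = 19 + 35 + 45 + 64 + 109 = 272.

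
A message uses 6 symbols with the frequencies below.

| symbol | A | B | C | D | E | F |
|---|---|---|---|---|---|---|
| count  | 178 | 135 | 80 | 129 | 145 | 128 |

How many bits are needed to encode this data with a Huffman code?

Merge the two smallest weights repeatedly:
merge C(80) and F(128): 208
merge D(129) and B(135): 264
merge E(145) and A(178): 323
merge 208 and 264: 472
merge 323 and 472: 795
The encoded length is the sum of every internal node's weight: 208 + 264 + 323 + 472 + 795 = 2062 bits.

2062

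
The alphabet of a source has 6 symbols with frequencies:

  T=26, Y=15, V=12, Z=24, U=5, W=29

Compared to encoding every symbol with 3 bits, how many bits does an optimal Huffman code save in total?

62

Fixed-length: 3 bits × 111 symbols = 333 bits.
Huffman merges:
merge U(5) and V(12): 17
merge Y(15) and 17: 32
merge Z(24) and T(26): 50
merge W(29) and 32: 61
merge 50 and 61: 111
Huffman total = 17 + 32 + 50 + 61 + 111 = 271 bits.
Saving = 333 − 271 = 62 bits.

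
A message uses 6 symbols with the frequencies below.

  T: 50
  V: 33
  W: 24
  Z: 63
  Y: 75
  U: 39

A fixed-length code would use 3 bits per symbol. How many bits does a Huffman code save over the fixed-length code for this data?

138

Fixed-length: 3 bits × 284 symbols = 852 bits.
Huffman merges:
W(24) + V(33) → 57
U(39) + T(50) → 89
57 + Z(63) → 120
Y(75) + 89 → 164
120 + 164 → 284
Huffman total = 57 + 89 + 120 + 164 + 284 = 714 bits.
Saving = 852 − 714 = 138 bits.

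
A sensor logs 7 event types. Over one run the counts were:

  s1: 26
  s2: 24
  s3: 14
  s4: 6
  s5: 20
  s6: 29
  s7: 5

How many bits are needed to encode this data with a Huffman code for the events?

328

Merge the two smallest weights repeatedly:
s7(5) + s4(6) → 11
11 + s3(14) → 25
s5(20) + s2(24) → 44
25 + s1(26) → 51
s6(29) + 44 → 73
51 + 73 → 124
Total encoded bits = sum of merged weights = 11 + 25 + 44 + 51 + 73 + 124 = 328.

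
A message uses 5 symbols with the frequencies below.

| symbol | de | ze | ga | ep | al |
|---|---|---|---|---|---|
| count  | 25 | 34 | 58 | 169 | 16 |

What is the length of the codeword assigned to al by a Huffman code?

Huffman merges, smallest pair first:
combine al(16), de(25) → 41
combine ze(34), 41 → 75
combine ga(58), 75 → 133
combine 133, ep(169) → 302
al's leaf is at depth 4, giving a 4-bit codeword.

4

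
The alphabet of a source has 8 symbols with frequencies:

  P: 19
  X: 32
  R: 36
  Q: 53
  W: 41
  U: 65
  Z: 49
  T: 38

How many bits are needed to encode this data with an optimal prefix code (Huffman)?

Greedily combine the two least-frequent nodes:
merge P(19) and X(32): 51
merge R(36) and T(38): 74
merge W(41) and Z(49): 90
merge 51 and Q(53): 104
merge U(65) and 74: 139
merge 90 and 104: 194
merge 139 and 194: 333
Each symbol's bit-cost is frequency × depth; summing gives 985 bits (equivalently 51 + 74 + 90 + 104 + 139 + 194 + 333).

985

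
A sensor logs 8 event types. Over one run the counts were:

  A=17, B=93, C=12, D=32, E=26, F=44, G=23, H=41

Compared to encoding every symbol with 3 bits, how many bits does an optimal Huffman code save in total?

Fixed-length: 3 bits × 288 symbols = 864 bits.
Huffman merges:
combine C(12), A(17) → 29
combine G(23), E(26) → 49
combine 29, D(32) → 61
combine H(41), F(44) → 85
combine 49, 61 → 110
combine 85, B(93) → 178
combine 110, 178 → 288
Huffman total = 29 + 49 + 61 + 85 + 110 + 178 + 288 = 800 bits.
Saving = 864 − 800 = 64 bits.

64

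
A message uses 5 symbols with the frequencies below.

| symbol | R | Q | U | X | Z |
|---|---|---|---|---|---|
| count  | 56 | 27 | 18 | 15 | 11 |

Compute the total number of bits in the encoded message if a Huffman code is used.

Build the Huffman tree bottom-up:
merge Z(11) and X(15): 26
merge U(18) and 26: 44
merge Q(27) and 44: 71
merge R(56) and 71: 127
The encoded length is the sum of every internal node's weight: 26 + 44 + 71 + 127 = 268 bits.

268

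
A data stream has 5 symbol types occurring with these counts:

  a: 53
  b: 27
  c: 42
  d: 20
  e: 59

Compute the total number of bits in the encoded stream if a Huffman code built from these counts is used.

Merge the two smallest weights repeatedly:
d(20) + b(27) → 47
c(42) + 47 → 89
a(53) + e(59) → 112
89 + 112 → 201
The encoded length is the sum of every internal node's weight: 47 + 89 + 112 + 201 = 449 bits.

449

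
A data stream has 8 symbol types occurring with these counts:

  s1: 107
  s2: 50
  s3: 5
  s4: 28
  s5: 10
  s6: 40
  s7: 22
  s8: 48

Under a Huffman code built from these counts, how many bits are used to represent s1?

2

Repeatedly merge the two smallest:
combine s3(5), s5(10) → 15
combine 15, s7(22) → 37
combine s4(28), 37 → 65
combine s6(40), s8(48) → 88
combine s2(50), 65 → 115
combine 88, s1(107) → 195
combine 115, 195 → 310
The subtree containing s1 is merged 2 times, so code length = 2.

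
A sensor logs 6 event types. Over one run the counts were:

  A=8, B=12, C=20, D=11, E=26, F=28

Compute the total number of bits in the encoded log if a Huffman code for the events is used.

Merge the two smallest weights repeatedly:
combine A(8), D(11) → 19
combine B(12), 19 → 31
combine C(20), E(26) → 46
combine F(28), 31 → 59
combine 46, 59 → 105
Total encoded bits = sum of merged weights = 19 + 31 + 46 + 59 + 105 = 260.

260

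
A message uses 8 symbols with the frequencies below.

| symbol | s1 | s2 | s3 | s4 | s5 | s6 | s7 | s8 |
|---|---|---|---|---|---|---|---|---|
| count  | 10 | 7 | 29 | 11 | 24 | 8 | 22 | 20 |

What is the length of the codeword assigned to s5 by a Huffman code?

2

Build the tree from the bottom:
s2(7) + s6(8) → 15
s1(10) + s4(11) → 21
15 + s8(20) → 35
21 + s7(22) → 43
s5(24) + s3(29) → 53
35 + 43 → 78
53 + 78 → 131
s5's leaf is at depth 2, giving a 2-bit codeword.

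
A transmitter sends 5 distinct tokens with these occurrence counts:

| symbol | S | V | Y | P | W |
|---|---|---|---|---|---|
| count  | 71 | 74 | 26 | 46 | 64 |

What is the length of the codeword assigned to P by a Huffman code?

3

Build the tree from the bottom:
combine Y(26), P(46) → 72
combine W(64), S(71) → 135
combine 72, V(74) → 146
combine 135, 146 → 281
P sits 3 levels below the root, so its codeword is 3 bits.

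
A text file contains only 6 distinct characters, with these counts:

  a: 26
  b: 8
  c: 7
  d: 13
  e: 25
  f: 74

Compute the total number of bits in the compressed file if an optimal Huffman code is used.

326

Build the Huffman tree bottom-up:
merge c(7) and b(8): 15
merge d(13) and 15: 28
merge e(25) and a(26): 51
merge 28 and 51: 79
merge f(74) and 79: 153
Total encoded bits = sum of merged weights = 15 + 28 + 51 + 79 + 153 = 326.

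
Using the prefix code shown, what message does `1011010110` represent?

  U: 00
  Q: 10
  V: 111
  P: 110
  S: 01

Read left to right; each codeword is recognised as soon as it completes (prefix code):
  10→Q | 110→P | 10→Q | 110→P
Decoded message: QPQP

QPQP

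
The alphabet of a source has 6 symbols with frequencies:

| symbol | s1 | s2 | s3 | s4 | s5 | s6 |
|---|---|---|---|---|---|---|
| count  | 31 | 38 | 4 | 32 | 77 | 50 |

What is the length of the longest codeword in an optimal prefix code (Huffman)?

4

Merge the two lowest-weight nodes at each step:
merge s3(4) and s1(31): 35
merge s4(32) and 35: 67
merge s2(38) and s6(50): 88
merge 67 and s5(77): 144
merge 88 and 144: 232
The rarest symbols sit at the bottom; the longest codeword is 4 bits.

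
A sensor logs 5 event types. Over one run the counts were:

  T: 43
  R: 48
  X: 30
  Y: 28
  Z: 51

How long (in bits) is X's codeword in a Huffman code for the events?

Huffman merges, smallest pair first:
combine Y(28), X(30) → 58
combine T(43), R(48) → 91
combine Z(51), 58 → 109
combine 91, 109 → 200
The subtree containing X is merged 3 times, so code length = 3.

3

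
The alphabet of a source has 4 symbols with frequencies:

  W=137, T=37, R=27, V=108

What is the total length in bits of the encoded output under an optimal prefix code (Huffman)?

545

Build the Huffman tree bottom-up:
combine R(27), T(37) → 64
combine 64, V(108) → 172
combine W(137), 172 → 309
Total encoded bits = sum of merged weights = 64 + 172 + 309 = 545.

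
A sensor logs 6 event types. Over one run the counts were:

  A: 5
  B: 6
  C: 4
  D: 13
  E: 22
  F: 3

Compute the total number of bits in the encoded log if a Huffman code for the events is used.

120

Build the Huffman tree bottom-up:
F(3) + C(4) → 7
A(5) + B(6) → 11
7 + 11 → 18
D(13) + 18 → 31
E(22) + 31 → 53
Total encoded bits = sum of merged weights = 7 + 11 + 18 + 31 + 53 = 120.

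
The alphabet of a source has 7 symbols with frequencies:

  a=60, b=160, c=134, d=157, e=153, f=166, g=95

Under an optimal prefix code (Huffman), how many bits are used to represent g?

Build the tree from the bottom:
combine a(60), g(95) → 155
combine c(134), e(153) → 287
combine 155, d(157) → 312
combine b(160), f(166) → 326
combine 287, 312 → 599
combine 326, 599 → 925
The subtree containing g is merged 4 times, so code length = 4.

4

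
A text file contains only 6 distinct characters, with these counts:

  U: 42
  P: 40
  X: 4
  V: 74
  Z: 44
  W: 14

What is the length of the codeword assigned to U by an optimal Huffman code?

2

Repeatedly merge the two smallest:
X(4) + W(14) → 18
18 + P(40) → 58
U(42) + Z(44) → 86
58 + V(74) → 132
86 + 132 → 218
U sits 2 levels below the root, so its codeword is 2 bits.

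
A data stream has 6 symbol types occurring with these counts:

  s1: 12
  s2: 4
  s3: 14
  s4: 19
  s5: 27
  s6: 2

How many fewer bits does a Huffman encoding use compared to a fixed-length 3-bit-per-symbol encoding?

Fixed-length: 3 bits × 78 symbols = 234 bits.
Huffman merges:
combine s6(2), s2(4) → 6
combine 6, s1(12) → 18
combine s3(14), 18 → 32
combine s4(19), s5(27) → 46
combine 32, 46 → 78
Huffman total = 6 + 18 + 32 + 46 + 78 = 180 bits.
Saving = 234 − 180 = 54 bits.

54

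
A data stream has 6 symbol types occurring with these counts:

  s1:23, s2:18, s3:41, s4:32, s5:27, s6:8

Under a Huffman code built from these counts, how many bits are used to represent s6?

Repeatedly merge the two smallest:
combine s6(8), s2(18) → 26
combine s1(23), 26 → 49
combine s5(27), s4(32) → 59
combine s3(41), 49 → 90
combine 59, 90 → 149
s6's leaf is at depth 4, giving a 4-bit codeword.

4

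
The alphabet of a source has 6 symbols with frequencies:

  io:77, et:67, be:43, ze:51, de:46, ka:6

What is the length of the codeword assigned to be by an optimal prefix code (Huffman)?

4

Repeatedly merge the two smallest:
combine ka(6), be(43) → 49
combine de(46), 49 → 95
combine ze(51), et(67) → 118
combine io(77), 95 → 172
combine 118, 172 → 290
The subtree containing be is merged 4 times, so code length = 4.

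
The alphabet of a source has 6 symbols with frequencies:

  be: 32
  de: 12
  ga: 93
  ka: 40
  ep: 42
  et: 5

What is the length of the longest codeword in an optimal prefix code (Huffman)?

Merge the two lowest-weight nodes at each step:
combine et(5), de(12) → 17
combine 17, be(32) → 49
combine ka(40), ep(42) → 82
combine 49, 82 → 131
combine ga(93), 131 → 224
Maximum depth reached is 4.

4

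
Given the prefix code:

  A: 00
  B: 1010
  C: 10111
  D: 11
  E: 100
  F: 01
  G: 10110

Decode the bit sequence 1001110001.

Read left to right; each codeword is recognised as soon as it completes (prefix code):
  100→E | 11→D | 100→E | 01→F
Decoded message: EDEF

EDEF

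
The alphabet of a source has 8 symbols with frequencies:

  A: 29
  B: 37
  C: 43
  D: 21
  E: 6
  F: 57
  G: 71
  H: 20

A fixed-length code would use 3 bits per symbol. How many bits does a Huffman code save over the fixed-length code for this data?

55

Fixed-length: 3 bits × 284 symbols = 852 bits.
Huffman merges:
E(6) + H(20) → 26
D(21) + 26 → 47
A(29) + B(37) → 66
C(43) + 47 → 90
F(57) + 66 → 123
G(71) + 90 → 161
123 + 161 → 284
Huffman total = 26 + 47 + 66 + 90 + 123 + 161 + 284 = 797 bits.
Saving = 852 − 797 = 55 bits.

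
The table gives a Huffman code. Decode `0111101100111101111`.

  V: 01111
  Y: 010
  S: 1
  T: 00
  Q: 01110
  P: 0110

VPVV

Read left to right; each codeword is recognised as soon as it completes (prefix code):
  01111→V | 0110→P | 01111→V | 01111→V
Decoded message: VPVV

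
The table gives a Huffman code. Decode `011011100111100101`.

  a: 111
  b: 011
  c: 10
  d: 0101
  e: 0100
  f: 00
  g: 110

Read left to right; each codeword is recognised as soon as it completes (prefix code):
  011→b | 011→b | 10→c | 011→b | 110→g | 0101→d
Decoded message: bbcbgd

bbcbgd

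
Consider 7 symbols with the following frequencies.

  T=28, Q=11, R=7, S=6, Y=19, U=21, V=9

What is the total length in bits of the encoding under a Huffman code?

267

Merge the two smallest weights repeatedly:
S(6) + R(7) → 13
V(9) + Q(11) → 20
13 + Y(19) → 32
20 + U(21) → 41
T(28) + 32 → 60
41 + 60 → 101
Each symbol's bit-cost is frequency × depth; summing gives 267 bits (equivalently 13 + 20 + 32 + 41 + 60 + 101).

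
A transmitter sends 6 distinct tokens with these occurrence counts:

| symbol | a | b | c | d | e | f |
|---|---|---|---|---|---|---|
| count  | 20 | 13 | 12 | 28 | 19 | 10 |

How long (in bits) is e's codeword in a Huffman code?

3

Build the tree from the bottom:
f(10) + c(12) → 22
b(13) + e(19) → 32
a(20) + 22 → 42
d(28) + 32 → 60
42 + 60 → 102
The subtree containing e is merged 3 times, so code length = 3.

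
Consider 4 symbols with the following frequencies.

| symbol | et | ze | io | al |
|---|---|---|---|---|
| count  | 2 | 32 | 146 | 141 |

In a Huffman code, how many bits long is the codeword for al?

2

Repeatedly merge the two smallest:
combine et(2), ze(32) → 34
combine 34, al(141) → 175
combine io(146), 175 → 321
The subtree containing al is merged 2 times, so code length = 2.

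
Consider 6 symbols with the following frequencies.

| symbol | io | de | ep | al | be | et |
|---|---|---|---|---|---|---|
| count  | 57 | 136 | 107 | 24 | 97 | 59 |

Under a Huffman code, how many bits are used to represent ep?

2

Huffman merges, smallest pair first:
merge al(24) and io(57): 81
merge et(59) and 81: 140
merge be(97) and ep(107): 204
merge de(136) and 140: 276
merge 204 and 276: 480
ep's leaf is at depth 2, giving a 2-bit codeword.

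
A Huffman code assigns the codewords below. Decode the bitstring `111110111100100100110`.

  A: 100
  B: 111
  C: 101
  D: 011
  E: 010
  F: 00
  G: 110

BGBAAAG

Read left to right; each codeword is recognised as soon as it completes (prefix code):
  111→B | 110→G | 111→B | 100→A | 100→A | 100→A | 110→G
Decoded message: BGBAAAG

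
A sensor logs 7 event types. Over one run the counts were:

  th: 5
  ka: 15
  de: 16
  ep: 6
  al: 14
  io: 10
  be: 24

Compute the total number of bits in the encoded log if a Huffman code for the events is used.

Build the Huffman tree bottom-up:
combine th(5), ep(6) → 11
combine io(10), 11 → 21
combine al(14), ka(15) → 29
combine de(16), 21 → 37
combine be(24), 29 → 53
combine 37, 53 → 90
Total encoded bits = sum of merged weights = 11 + 21 + 29 + 37 + 53 + 90 = 241.

241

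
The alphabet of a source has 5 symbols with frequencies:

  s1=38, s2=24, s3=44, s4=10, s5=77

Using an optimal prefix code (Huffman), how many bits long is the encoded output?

Greedily combine the two least-frequent nodes:
merge s4(10) and s2(24): 34
merge 34 and s1(38): 72
merge s3(44) and 72: 116
merge s5(77) and 116: 193
The encoded length is the sum of every internal node's weight: 34 + 72 + 116 + 193 = 415 bits.

415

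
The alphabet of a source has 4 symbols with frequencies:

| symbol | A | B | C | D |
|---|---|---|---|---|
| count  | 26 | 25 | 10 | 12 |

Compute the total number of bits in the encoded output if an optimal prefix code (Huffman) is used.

Greedily combine the two least-frequent nodes:
combine C(10), D(12) → 22
combine 22, B(25) → 47
combine A(26), 47 → 73
Each symbol's bit-cost is frequency × depth; summing gives 142 bits (equivalently 22 + 47 + 73).

142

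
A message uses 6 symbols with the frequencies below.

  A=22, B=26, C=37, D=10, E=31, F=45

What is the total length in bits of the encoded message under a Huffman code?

431

Greedily combine the two least-frequent nodes:
combine D(10), A(22) → 32
combine B(26), E(31) → 57
combine 32, C(37) → 69
combine F(45), 57 → 102
combine 69, 102 → 171
Each symbol's bit-cost is frequency × depth; summing gives 431 bits (equivalently 32 + 57 + 69 + 102 + 171).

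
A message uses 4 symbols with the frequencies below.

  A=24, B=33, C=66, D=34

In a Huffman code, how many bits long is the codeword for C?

Build the tree from the bottom:
combine A(24), B(33) → 57
combine D(34), 57 → 91
combine C(66), 91 → 157
C is merged only at the final step, so code length = 1.

1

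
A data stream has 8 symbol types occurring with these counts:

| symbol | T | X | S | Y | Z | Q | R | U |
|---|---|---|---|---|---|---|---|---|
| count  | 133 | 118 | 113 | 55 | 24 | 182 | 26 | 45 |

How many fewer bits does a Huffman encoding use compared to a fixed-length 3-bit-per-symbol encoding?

Fixed-length: 3 bits × 696 symbols = 2088 bits.
Huffman merges:
combine Z(24), R(26) → 50
combine U(45), 50 → 95
combine Y(55), 95 → 150
combine S(113), X(118) → 231
combine T(133), 150 → 283
combine Q(182), 231 → 413
combine 283, 413 → 696
Huffman total = 50 + 95 + 150 + 231 + 283 + 413 + 696 = 1918 bits.
Saving = 2088 − 1918 = 170 bits.

170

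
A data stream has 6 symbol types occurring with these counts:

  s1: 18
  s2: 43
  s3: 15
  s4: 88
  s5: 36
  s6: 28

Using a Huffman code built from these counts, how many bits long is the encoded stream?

Merge the two smallest weights repeatedly:
combine s3(15), s1(18) → 33
combine s6(28), 33 → 61
combine s5(36), s2(43) → 79
combine 61, 79 → 140
combine s4(88), 140 → 228
The encoded length is the sum of every internal node's weight: 33 + 61 + 79 + 140 + 228 = 541 bits.

541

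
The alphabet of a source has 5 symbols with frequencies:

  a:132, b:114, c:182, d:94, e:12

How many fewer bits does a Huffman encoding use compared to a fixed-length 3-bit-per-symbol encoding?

Fixed-length: 3 bits × 534 symbols = 1602 bits.
Huffman merges:
combine e(12), d(94) → 106
combine 106, b(114) → 220
combine a(132), c(182) → 314
combine 220, 314 → 534
Huffman total = 106 + 220 + 314 + 534 = 1174 bits.
Saving = 1602 − 1174 = 428 bits.

428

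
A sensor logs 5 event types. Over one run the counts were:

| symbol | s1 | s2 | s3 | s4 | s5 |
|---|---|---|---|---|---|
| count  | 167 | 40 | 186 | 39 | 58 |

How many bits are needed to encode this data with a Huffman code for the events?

1010

Build the Huffman tree bottom-up:
merge s4(39) and s2(40): 79
merge s5(58) and 79: 137
merge 137 and s1(167): 304
merge s3(186) and 304: 490
Each symbol's bit-cost is frequency × depth; summing gives 1010 bits (equivalently 79 + 137 + 304 + 490).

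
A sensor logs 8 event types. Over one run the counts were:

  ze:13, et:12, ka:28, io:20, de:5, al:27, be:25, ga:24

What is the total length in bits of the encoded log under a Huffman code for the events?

Merge the two smallest weights repeatedly:
merge de(5) and et(12): 17
merge ze(13) and 17: 30
merge io(20) and ga(24): 44
merge be(25) and al(27): 52
merge ka(28) and 30: 58
merge 44 and 52: 96
merge 58 and 96: 154
Total encoded bits = sum of merged weights = 17 + 30 + 44 + 52 + 58 + 96 + 154 = 451.

451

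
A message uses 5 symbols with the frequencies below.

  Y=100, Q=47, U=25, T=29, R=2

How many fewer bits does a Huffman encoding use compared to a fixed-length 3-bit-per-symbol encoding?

Fixed-length: 3 bits × 203 symbols = 609 bits.
Huffman merges:
combine R(2), U(25) → 27
combine 27, T(29) → 56
combine Q(47), 56 → 103
combine Y(100), 103 → 203
Huffman total = 27 + 56 + 103 + 203 = 389 bits.
Saving = 609 − 389 = 220 bits.

220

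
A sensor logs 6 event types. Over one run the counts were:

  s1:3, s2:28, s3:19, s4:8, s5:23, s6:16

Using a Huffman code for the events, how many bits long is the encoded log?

Merge the two smallest weights repeatedly:
merge s1(3) and s4(8): 11
merge 11 and s6(16): 27
merge s3(19) and s5(23): 42
merge 27 and s2(28): 55
merge 42 and 55: 97
Each symbol's bit-cost is frequency × depth; summing gives 232 bits (equivalently 11 + 27 + 42 + 55 + 97).

232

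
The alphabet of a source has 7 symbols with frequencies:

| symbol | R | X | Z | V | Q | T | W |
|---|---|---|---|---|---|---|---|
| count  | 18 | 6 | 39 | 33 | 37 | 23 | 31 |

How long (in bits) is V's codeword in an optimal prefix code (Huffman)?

Build the tree from the bottom:
combine X(6), R(18) → 24
combine T(23), 24 → 47
combine W(31), V(33) → 64
combine Q(37), Z(39) → 76
combine 47, 64 → 111
combine 76, 111 → 187
The subtree containing V is merged 3 times, so code length = 3.

3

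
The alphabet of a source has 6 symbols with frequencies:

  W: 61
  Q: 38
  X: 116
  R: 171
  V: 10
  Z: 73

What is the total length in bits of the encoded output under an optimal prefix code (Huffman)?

1095

Greedily combine the two least-frequent nodes:
combine V(10), Q(38) → 48
combine 48, W(61) → 109
combine Z(73), 109 → 182
combine X(116), R(171) → 287
combine 182, 287 → 469
The encoded length is the sum of every internal node's weight: 48 + 109 + 182 + 287 + 469 = 1095 bits.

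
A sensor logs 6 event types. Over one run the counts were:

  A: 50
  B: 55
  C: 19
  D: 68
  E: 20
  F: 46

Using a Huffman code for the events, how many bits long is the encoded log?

Build the Huffman tree bottom-up:
combine C(19), E(20) → 39
combine 39, F(46) → 85
combine A(50), B(55) → 105
combine D(68), 85 → 153
combine 105, 153 → 258
The encoded length is the sum of every internal node's weight: 39 + 85 + 105 + 153 + 258 = 640 bits.

640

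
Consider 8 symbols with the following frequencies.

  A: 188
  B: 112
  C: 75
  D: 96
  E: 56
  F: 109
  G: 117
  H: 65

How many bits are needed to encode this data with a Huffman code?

Merge the two smallest weights repeatedly:
E(56) + H(65) → 121
C(75) + D(96) → 171
F(109) + B(112) → 221
G(117) + 121 → 238
171 + A(188) → 359
221 + 238 → 459
359 + 459 → 818
Each symbol's bit-cost is frequency × depth; summing gives 2387 bits (equivalently 121 + 171 + 221 + 238 + 359 + 459 + 818).

2387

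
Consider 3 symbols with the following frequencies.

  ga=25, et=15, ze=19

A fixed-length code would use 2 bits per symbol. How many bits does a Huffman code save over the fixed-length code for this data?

25

Fixed-length: 2 bits × 59 symbols = 118 bits.
Huffman merges:
merge et(15) and ze(19): 34
merge ga(25) and 34: 59
Huffman total = 34 + 59 = 93 bits.
Saving = 118 − 93 = 25 bits.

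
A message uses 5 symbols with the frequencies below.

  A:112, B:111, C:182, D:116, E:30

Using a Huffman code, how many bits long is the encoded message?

1243

Build the Huffman tree bottom-up:
combine E(30), B(111) → 141
combine A(112), D(116) → 228
combine 141, C(182) → 323
combine 228, 323 → 551
Each symbol's bit-cost is frequency × depth; summing gives 1243 bits (equivalently 141 + 228 + 323 + 551).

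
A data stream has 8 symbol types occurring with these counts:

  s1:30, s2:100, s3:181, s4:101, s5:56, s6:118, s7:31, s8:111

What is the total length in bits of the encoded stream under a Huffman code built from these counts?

2063

Merge the two smallest weights repeatedly:
combine s1(30), s7(31) → 61
combine s5(56), 61 → 117
combine s2(100), s4(101) → 201
combine s8(111), 117 → 228
combine s6(118), s3(181) → 299
combine 201, 228 → 429
combine 299, 429 → 728
The encoded length is the sum of every internal node's weight: 61 + 117 + 201 + 228 + 299 + 429 + 728 = 2063 bits.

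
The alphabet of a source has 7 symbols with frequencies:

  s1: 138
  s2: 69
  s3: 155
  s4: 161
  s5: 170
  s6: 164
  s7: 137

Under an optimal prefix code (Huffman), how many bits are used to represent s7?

Huffman merges, smallest pair first:
s2(69) + s7(137) → 206
s1(138) + s3(155) → 293
s4(161) + s6(164) → 325
s5(170) + 206 → 376
293 + 325 → 618
376 + 618 → 994
The subtree containing s7 is merged 3 times, so code length = 3.

3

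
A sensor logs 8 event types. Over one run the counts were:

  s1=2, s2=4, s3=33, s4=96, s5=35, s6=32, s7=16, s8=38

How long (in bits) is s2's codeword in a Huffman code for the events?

6

Huffman merges, smallest pair first:
s1(2) + s2(4) → 6
6 + s7(16) → 22
22 + s6(32) → 54
s3(33) + s5(35) → 68
s8(38) + 54 → 92
68 + 92 → 160
s4(96) + 160 → 256
s2's leaf is at depth 6, giving a 6-bit codeword.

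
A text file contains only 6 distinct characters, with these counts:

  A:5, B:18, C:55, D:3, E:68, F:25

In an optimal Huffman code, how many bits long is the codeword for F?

3

Repeatedly merge the two smallest:
combine D(3), A(5) → 8
combine 8, B(18) → 26
combine F(25), 26 → 51
combine 51, C(55) → 106
combine E(68), 106 → 174
F's leaf is at depth 3, giving a 3-bit codeword.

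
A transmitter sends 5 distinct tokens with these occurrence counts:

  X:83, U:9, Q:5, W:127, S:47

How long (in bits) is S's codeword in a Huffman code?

Build the tree from the bottom:
combine Q(5), U(9) → 14
combine 14, S(47) → 61
combine 61, X(83) → 144
combine W(127), 144 → 271
S's leaf is at depth 3, giving a 3-bit codeword.

3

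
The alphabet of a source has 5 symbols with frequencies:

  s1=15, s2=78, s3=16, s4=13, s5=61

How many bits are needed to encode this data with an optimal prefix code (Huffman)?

360

Merge the two smallest weights repeatedly:
merge s4(13) and s1(15): 28
merge s3(16) and 28: 44
merge 44 and s5(61): 105
merge s2(78) and 105: 183
Each symbol's bit-cost is frequency × depth; summing gives 360 bits (equivalently 28 + 44 + 105 + 183).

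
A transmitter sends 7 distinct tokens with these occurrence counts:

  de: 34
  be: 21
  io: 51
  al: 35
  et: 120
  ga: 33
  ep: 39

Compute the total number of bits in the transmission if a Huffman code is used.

879

Merge the two smallest weights repeatedly:
combine be(21), ga(33) → 54
combine de(34), al(35) → 69
combine ep(39), io(51) → 90
combine 54, 69 → 123
combine 90, et(120) → 210
combine 123, 210 → 333
Each symbol's bit-cost is frequency × depth; summing gives 879 bits (equivalently 54 + 69 + 90 + 123 + 210 + 333).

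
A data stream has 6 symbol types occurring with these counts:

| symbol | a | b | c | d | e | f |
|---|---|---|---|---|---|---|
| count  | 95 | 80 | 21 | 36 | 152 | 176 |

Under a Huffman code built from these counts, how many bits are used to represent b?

3

Repeatedly merge the two smallest:
merge c(21) and d(36): 57
merge 57 and b(80): 137
merge a(95) and 137: 232
merge e(152) and f(176): 328
merge 232 and 328: 560
b sits 3 levels below the root, so its codeword is 3 bits.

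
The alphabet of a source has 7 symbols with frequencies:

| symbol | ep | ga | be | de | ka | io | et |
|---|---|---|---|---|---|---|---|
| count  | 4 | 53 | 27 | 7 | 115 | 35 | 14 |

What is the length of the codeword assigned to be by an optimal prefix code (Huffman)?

Build the tree from the bottom:
merge ep(4) and de(7): 11
merge 11 and et(14): 25
merge 25 and be(27): 52
merge io(35) and 52: 87
merge ga(53) and 87: 140
merge ka(115) and 140: 255
be's leaf is at depth 4, giving a 4-bit codeword.

4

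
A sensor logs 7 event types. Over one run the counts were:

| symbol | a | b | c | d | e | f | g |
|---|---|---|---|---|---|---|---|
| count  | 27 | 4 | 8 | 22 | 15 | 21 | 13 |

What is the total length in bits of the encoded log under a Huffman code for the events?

293

Greedily combine the two least-frequent nodes:
b(4) + c(8) → 12
12 + g(13) → 25
e(15) + f(21) → 36
d(22) + 25 → 47
a(27) + 36 → 63
47 + 63 → 110
Each symbol's bit-cost is frequency × depth; summing gives 293 bits (equivalently 12 + 25 + 36 + 47 + 63 + 110).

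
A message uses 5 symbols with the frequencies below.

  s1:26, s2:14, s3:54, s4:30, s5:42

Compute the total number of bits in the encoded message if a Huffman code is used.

Merge the two smallest weights repeatedly:
s2(14) + s1(26) → 40
s4(30) + 40 → 70
s5(42) + s3(54) → 96
70 + 96 → 166
Total encoded bits = sum of merged weights = 40 + 70 + 96 + 166 = 372.

372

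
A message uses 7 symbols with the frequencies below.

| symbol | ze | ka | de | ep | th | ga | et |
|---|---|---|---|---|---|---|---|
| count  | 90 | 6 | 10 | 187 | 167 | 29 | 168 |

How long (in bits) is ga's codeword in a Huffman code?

4

Build the tree from the bottom:
ka(6) + de(10) → 16
16 + ga(29) → 45
45 + ze(90) → 135
135 + th(167) → 302
et(168) + ep(187) → 355
302 + 355 → 657
ga sits 4 levels below the root, so its codeword is 4 bits.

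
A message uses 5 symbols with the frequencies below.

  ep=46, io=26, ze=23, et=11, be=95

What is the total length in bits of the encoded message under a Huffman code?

Merge the two smallest weights repeatedly:
merge et(11) and ze(23): 34
merge io(26) and 34: 60
merge ep(46) and 60: 106
merge be(95) and 106: 201
The encoded length is the sum of every internal node's weight: 34 + 60 + 106 + 201 = 401 bits.

401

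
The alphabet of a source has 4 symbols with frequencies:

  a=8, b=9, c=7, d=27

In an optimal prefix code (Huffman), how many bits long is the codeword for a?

3

Build the tree from the bottom:
c(7) + a(8) → 15
b(9) + 15 → 24
24 + d(27) → 51
The subtree containing a is merged 3 times, so code length = 3.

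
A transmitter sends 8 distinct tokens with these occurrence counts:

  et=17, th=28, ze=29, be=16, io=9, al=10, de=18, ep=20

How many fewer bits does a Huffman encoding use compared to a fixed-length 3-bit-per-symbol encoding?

10

Fixed-length: 3 bits × 147 symbols = 441 bits.
Huffman merges:
merge io(9) and al(10): 19
merge be(16) and et(17): 33
merge de(18) and 19: 37
merge ep(20) and th(28): 48
merge ze(29) and 33: 62
merge 37 and 48: 85
merge 62 and 85: 147
Huffman total = 19 + 33 + 37 + 48 + 62 + 85 + 147 = 431 bits.
Saving = 441 − 431 = 10 bits.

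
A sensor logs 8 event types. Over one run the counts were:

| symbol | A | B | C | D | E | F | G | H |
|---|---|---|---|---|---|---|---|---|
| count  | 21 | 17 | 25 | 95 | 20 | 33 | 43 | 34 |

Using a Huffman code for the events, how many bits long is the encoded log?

Greedily combine the two least-frequent nodes:
merge B(17) and E(20): 37
merge A(21) and C(25): 46
merge F(33) and H(34): 67
merge 37 and G(43): 80
merge 46 and 67: 113
merge 80 and D(95): 175
merge 113 and 175: 288
Each symbol's bit-cost is frequency × depth; summing gives 806 bits (equivalently 37 + 46 + 67 + 80 + 113 + 175 + 288).

806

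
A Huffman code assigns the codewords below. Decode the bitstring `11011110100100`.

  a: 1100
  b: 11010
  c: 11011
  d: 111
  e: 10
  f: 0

Read left to right; each codeword is recognised as soon as it completes (prefix code):
  11011→c | 11010→b | 0→f | 10→e | 0→f
Decoded message: cbfef

cbfef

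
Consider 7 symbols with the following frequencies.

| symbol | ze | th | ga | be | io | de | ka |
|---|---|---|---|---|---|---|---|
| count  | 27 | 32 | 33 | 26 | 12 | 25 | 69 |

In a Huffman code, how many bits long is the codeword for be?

3

Huffman merges, smallest pair first:
io(12) + de(25) → 37
be(26) + ze(27) → 53
th(32) + ga(33) → 65
37 + 53 → 90
65 + ka(69) → 134
90 + 134 → 224
be sits 3 levels below the root, so its codeword is 3 bits.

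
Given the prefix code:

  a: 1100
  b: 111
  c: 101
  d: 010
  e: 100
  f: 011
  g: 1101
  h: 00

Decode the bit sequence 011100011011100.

feffe

Read left to right; each codeword is recognised as soon as it completes (prefix code):
  011→f | 100→e | 011→f | 011→f | 100→e
Decoded message: feffe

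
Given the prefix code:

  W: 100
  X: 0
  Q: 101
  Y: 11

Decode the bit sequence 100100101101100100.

Read left to right; each codeword is recognised as soon as it completes (prefix code):
  100→W | 100→W | 101→Q | 101→Q | 100→W | 100→W
Decoded message: WWQQWW

WWQQWW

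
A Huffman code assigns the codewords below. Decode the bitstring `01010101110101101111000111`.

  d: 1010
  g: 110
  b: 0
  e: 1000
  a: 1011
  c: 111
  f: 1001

bdadgcec

Read left to right; each codeword is recognised as soon as it completes (prefix code):
  0→b | 1010→d | 1011→a | 1010→d | 110→g | 111→c | 1000→e | 111→c
Decoded message: bdadgcec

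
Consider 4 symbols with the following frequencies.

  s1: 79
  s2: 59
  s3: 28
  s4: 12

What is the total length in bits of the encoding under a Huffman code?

Merge the two smallest weights repeatedly:
merge s4(12) and s3(28): 40
merge 40 and s2(59): 99
merge s1(79) and 99: 178
Each symbol's bit-cost is frequency × depth; summing gives 317 bits (equivalently 40 + 99 + 178).

317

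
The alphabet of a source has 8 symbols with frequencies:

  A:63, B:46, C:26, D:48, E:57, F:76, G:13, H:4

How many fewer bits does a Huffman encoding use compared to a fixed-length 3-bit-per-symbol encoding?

79

Fixed-length: 3 bits × 333 symbols = 999 bits.
Huffman merges:
merge H(4) and G(13): 17
merge 17 and C(26): 43
merge 43 and B(46): 89
merge D(48) and E(57): 105
merge A(63) and F(76): 139
merge 89 and 105: 194
merge 139 and 194: 333
Huffman total = 17 + 43 + 89 + 105 + 139 + 194 + 333 = 920 bits.
Saving = 999 − 920 = 79 bits.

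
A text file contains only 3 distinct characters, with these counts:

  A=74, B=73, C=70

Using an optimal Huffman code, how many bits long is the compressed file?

360

Build the Huffman tree bottom-up:
merge C(70) and B(73): 143
merge A(74) and 143: 217
Total encoded bits = sum of merged weights = 143 + 217 = 360.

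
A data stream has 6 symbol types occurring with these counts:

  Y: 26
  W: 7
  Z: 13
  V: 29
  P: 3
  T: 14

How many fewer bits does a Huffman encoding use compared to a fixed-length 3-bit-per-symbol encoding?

59

Fixed-length: 3 bits × 92 symbols = 276 bits.
Huffman merges:
merge P(3) and W(7): 10
merge 10 and Z(13): 23
merge T(14) and 23: 37
merge Y(26) and V(29): 55
merge 37 and 55: 92
Huffman total = 10 + 23 + 37 + 55 + 92 = 217 bits.
Saving = 276 − 217 = 59 bits.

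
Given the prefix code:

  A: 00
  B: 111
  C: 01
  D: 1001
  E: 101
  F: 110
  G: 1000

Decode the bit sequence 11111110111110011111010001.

Read left to right; each codeword is recognised as soon as it completes (prefix code):
  111→B | 111→B | 101→E | 111→B | 1001→D | 111→B | 101→E | 00→A | 01→C
Decoded message: BBEBDBEAC

BBEBDBEAC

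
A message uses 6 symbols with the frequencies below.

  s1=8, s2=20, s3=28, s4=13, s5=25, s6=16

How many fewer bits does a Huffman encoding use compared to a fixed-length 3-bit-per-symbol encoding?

53

Fixed-length: 3 bits × 110 symbols = 330 bits.
Huffman merges:
combine s1(8), s4(13) → 21
combine s6(16), s2(20) → 36
combine 21, s5(25) → 46
combine s3(28), 36 → 64
combine 46, 64 → 110
Huffman total = 21 + 36 + 46 + 64 + 110 = 277 bits.
Saving = 330 − 277 = 53 bits.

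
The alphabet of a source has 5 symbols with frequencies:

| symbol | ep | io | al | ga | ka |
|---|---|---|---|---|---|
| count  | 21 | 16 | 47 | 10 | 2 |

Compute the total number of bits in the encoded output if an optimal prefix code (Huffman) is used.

Greedily combine the two least-frequent nodes:
merge ka(2) and ga(10): 12
merge 12 and io(16): 28
merge ep(21) and 28: 49
merge al(47) and 49: 96
Total encoded bits = sum of merged weights = 12 + 28 + 49 + 96 = 185.

185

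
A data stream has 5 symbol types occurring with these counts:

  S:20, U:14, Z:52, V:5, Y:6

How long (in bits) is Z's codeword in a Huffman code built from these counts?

1

Repeatedly merge the two smallest:
V(5) + Y(6) → 11
11 + U(14) → 25
S(20) + 25 → 45
45 + Z(52) → 97
Z is a child of the root — depth 1, so its codeword is a single bit.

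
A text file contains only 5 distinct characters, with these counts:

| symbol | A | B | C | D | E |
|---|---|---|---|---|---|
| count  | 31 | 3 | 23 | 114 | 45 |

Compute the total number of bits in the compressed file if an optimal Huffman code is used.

401

Merge the two smallest weights repeatedly:
B(3) + C(23) → 26
26 + A(31) → 57
E(45) + 57 → 102
102 + D(114) → 216
The encoded length is the sum of every internal node's weight: 26 + 57 + 102 + 216 = 401 bits.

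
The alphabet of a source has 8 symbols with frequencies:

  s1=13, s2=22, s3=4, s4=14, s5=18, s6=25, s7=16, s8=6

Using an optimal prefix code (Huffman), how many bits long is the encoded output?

Merge the two smallest weights repeatedly:
combine s3(4), s8(6) → 10
combine 10, s1(13) → 23
combine s4(14), s7(16) → 30
combine s5(18), s2(22) → 40
combine 23, s6(25) → 48
combine 30, 40 → 70
combine 48, 70 → 118
Each symbol's bit-cost is frequency × depth; summing gives 339 bits (equivalently 10 + 23 + 30 + 40 + 48 + 70 + 118).

339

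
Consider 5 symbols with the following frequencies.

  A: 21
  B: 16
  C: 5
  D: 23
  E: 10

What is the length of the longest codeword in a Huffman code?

Merge the two lowest-weight nodes at each step:
combine C(5), E(10) → 15
combine 15, B(16) → 31
combine A(21), D(23) → 44
combine 31, 44 → 75
The first pair merged (C, E) ends up deepest, at depth 3.

3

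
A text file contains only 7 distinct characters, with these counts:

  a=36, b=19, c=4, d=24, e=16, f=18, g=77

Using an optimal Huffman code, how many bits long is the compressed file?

Greedily combine the two least-frequent nodes:
combine c(4), e(16) → 20
combine f(18), b(19) → 37
combine 20, d(24) → 44
combine a(36), 37 → 73
combine 44, 73 → 117
combine g(77), 117 → 194
Each symbol's bit-cost is frequency × depth; summing gives 485 bits (equivalently 20 + 37 + 44 + 73 + 117 + 194).

485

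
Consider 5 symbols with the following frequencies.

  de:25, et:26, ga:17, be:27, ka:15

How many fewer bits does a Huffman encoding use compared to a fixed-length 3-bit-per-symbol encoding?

78

Fixed-length: 3 bits × 110 symbols = 330 bits.
Huffman merges:
combine ka(15), ga(17) → 32
combine de(25), et(26) → 51
combine be(27), 32 → 59
combine 51, 59 → 110
Huffman total = 32 + 51 + 59 + 110 = 252 bits.
Saving = 330 − 252 = 78 bits.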